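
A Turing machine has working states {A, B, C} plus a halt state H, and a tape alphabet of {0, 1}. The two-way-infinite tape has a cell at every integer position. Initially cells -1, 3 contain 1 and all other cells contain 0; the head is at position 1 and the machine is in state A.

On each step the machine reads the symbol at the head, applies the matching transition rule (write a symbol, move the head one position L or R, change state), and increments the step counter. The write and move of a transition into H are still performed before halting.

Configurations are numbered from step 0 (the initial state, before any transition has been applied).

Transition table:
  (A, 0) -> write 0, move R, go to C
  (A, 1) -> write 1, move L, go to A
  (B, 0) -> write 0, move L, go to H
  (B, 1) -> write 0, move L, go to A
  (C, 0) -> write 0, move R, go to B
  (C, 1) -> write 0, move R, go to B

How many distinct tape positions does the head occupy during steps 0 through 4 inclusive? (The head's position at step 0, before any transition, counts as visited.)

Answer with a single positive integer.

Answer: 3

Derivation:
Step 1: in state A at pos 1, read 0 -> (A,0)->write 0,move R,goto C. Now: state=C, head=2, tape[-2..4]=0100010 (head:     ^)
Step 2: in state C at pos 2, read 0 -> (C,0)->write 0,move R,goto B. Now: state=B, head=3, tape[-2..4]=0100010 (head:      ^)
Step 3: in state B at pos 3, read 1 -> (B,1)->write 0,move L,goto A. Now: state=A, head=2, tape[-2..4]=0100000 (head:     ^)
Step 4: in state A at pos 2, read 0 -> (A,0)->write 0,move R,goto C. Now: state=C, head=3, tape[-2..4]=0100000 (head:      ^)
Head positions at steps 0..4: starting at 1, distinct positions visited = {1, 2, 3} -> 3 position(s)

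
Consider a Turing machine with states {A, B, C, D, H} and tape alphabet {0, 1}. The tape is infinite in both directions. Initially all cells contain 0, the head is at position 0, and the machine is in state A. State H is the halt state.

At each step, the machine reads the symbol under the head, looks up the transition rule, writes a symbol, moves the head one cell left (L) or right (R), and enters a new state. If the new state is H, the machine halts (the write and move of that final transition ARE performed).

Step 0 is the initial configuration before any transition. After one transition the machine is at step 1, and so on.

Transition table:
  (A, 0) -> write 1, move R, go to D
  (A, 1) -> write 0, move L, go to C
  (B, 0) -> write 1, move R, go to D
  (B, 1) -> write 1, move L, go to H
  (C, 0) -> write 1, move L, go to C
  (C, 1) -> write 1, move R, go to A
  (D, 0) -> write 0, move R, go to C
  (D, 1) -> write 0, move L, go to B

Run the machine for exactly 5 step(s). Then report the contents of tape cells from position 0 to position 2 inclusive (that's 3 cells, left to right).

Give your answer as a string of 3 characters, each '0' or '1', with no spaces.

Step 1: in state A at pos 0, read 0 -> (A,0)->write 1,move R,goto D. Now: state=D, head=1, tape[-1..2]=0100 (head:   ^)
Step 2: in state D at pos 1, read 0 -> (D,0)->write 0,move R,goto C. Now: state=C, head=2, tape[-1..3]=01000 (head:    ^)
Step 3: in state C at pos 2, read 0 -> (C,0)->write 1,move L,goto C. Now: state=C, head=1, tape[-1..3]=01010 (head:   ^)
Step 4: in state C at pos 1, read 0 -> (C,0)->write 1,move L,goto C. Now: state=C, head=0, tape[-1..3]=01110 (head:  ^)
Step 5: in state C at pos 0, read 1 -> (C,1)->write 1,move R,goto A. Now: state=A, head=1, tape[-1..3]=01110 (head:   ^)

Answer: 111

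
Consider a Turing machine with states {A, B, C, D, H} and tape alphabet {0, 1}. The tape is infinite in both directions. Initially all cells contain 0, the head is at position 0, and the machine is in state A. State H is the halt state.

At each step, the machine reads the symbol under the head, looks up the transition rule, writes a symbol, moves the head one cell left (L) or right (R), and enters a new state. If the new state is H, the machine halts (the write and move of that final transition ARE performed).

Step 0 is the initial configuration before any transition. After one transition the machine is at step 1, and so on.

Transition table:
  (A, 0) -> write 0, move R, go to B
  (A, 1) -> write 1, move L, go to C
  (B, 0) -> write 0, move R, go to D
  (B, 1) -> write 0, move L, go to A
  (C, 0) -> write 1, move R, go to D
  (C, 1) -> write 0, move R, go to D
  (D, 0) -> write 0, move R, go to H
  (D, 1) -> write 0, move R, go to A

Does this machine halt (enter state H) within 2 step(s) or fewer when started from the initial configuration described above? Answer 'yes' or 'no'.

Step 1: in state A at pos 0, read 0 -> (A,0)->write 0,move R,goto B. Now: state=B, head=1, tape[-1..2]=0000 (head:   ^)
Step 2: in state B at pos 1, read 0 -> (B,0)->write 0,move R,goto D. Now: state=D, head=2, tape[-1..3]=00000 (head:    ^)
After 2 step(s): state = D (not H) -> not halted within 2 -> no

Answer: no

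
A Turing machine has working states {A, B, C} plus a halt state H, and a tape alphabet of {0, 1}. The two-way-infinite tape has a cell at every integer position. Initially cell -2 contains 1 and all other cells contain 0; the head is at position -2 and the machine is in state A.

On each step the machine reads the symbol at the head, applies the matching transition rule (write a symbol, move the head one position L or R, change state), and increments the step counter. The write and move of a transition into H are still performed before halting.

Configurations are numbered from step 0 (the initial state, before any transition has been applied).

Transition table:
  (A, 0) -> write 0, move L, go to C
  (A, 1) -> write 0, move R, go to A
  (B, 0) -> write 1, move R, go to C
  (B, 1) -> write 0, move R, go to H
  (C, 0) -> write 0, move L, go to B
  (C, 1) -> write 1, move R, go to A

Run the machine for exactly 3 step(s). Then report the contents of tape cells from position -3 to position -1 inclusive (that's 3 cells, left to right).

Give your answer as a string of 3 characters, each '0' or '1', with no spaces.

Step 1: in state A at pos -2, read 1 -> (A,1)->write 0,move R,goto A. Now: state=A, head=-1, tape[-3..0]=0000 (head:   ^)
Step 2: in state A at pos -1, read 0 -> (A,0)->write 0,move L,goto C. Now: state=C, head=-2, tape[-3..0]=0000 (head:  ^)
Step 3: in state C at pos -2, read 0 -> (C,0)->write 0,move L,goto B. Now: state=B, head=-3, tape[-4..0]=00000 (head:  ^)

Answer: 000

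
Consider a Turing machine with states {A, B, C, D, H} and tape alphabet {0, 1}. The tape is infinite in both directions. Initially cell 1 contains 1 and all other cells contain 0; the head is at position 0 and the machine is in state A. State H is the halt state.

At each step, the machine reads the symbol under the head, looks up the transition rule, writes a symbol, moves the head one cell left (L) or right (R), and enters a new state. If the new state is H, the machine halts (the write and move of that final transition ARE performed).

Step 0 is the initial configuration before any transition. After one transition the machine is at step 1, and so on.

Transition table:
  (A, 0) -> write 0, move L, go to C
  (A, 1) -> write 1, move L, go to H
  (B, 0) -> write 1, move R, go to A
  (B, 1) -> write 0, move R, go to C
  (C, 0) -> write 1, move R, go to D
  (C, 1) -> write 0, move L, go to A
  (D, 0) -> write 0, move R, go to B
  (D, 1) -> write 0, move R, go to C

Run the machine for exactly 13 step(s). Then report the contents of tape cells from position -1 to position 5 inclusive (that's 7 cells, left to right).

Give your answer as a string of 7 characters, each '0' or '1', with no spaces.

Step 1: in state A at pos 0, read 0 -> (A,0)->write 0,move L,goto C. Now: state=C, head=-1, tape[-2..2]=00010 (head:  ^)
Step 2: in state C at pos -1, read 0 -> (C,0)->write 1,move R,goto D. Now: state=D, head=0, tape[-2..2]=01010 (head:   ^)
Step 3: in state D at pos 0, read 0 -> (D,0)->write 0,move R,goto B. Now: state=B, head=1, tape[-2..2]=01010 (head:    ^)
Step 4: in state B at pos 1, read 1 -> (B,1)->write 0,move R,goto C. Now: state=C, head=2, tape[-2..3]=010000 (head:     ^)
Step 5: in state C at pos 2, read 0 -> (C,0)->write 1,move R,goto D. Now: state=D, head=3, tape[-2..4]=0100100 (head:      ^)
Step 6: in state D at pos 3, read 0 -> (D,0)->write 0,move R,goto B. Now: state=B, head=4, tape[-2..5]=01001000 (head:       ^)
Step 7: in state B at pos 4, read 0 -> (B,0)->write 1,move R,goto A. Now: state=A, head=5, tape[-2..6]=010010100 (head:        ^)
Step 8: in state A at pos 5, read 0 -> (A,0)->write 0,move L,goto C. Now: state=C, head=4, tape[-2..6]=010010100 (head:       ^)
Step 9: in state C at pos 4, read 1 -> (C,1)->write 0,move L,goto A. Now: state=A, head=3, tape[-2..6]=010010000 (head:      ^)
Step 10: in state A at pos 3, read 0 -> (A,0)->write 0,move L,goto C. Now: state=C, head=2, tape[-2..6]=010010000 (head:     ^)
Step 11: in state C at pos 2, read 1 -> (C,1)->write 0,move L,goto A. Now: state=A, head=1, tape[-2..6]=010000000 (head:    ^)
Step 12: in state A at pos 1, read 0 -> (A,0)->write 0,move L,goto C. Now: state=C, head=0, tape[-2..6]=010000000 (head:   ^)
Step 13: in state C at pos 0, read 0 -> (C,0)->write 1,move R,goto D. Now: state=D, head=1, tape[-2..6]=011000000 (head:    ^)

Answer: 1100000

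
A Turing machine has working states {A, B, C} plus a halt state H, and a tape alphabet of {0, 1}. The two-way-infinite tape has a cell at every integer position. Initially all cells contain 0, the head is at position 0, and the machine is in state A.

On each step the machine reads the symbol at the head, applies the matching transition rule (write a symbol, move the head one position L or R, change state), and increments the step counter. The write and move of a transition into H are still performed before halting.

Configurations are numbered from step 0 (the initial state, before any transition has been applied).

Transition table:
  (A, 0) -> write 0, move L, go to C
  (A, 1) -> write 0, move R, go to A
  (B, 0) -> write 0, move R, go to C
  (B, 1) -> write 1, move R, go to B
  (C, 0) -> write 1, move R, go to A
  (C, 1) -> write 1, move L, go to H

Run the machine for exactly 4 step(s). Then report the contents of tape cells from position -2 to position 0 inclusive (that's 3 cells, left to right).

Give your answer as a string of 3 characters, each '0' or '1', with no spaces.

Answer: 010

Derivation:
Step 1: in state A at pos 0, read 0 -> (A,0)->write 0,move L,goto C. Now: state=C, head=-1, tape[-2..1]=0000 (head:  ^)
Step 2: in state C at pos -1, read 0 -> (C,0)->write 1,move R,goto A. Now: state=A, head=0, tape[-2..1]=0100 (head:   ^)
Step 3: in state A at pos 0, read 0 -> (A,0)->write 0,move L,goto C. Now: state=C, head=-1, tape[-2..1]=0100 (head:  ^)
Step 4: in state C at pos -1, read 1 -> (C,1)->write 1,move L,goto H. Now: state=H, head=-2, tape[-3..1]=00100 (head:  ^)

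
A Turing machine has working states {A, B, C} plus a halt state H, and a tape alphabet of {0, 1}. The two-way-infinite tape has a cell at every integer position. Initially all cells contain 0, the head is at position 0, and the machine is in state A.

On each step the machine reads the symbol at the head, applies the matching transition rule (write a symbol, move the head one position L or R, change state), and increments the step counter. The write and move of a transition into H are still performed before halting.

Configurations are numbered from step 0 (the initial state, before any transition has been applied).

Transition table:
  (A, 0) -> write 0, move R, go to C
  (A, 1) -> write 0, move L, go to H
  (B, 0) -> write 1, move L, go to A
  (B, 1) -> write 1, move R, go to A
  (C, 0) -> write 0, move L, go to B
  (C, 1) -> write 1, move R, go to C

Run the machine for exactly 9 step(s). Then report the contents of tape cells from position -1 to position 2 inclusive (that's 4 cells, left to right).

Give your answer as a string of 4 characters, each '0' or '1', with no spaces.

Step 1: in state A at pos 0, read 0 -> (A,0)->write 0,move R,goto C. Now: state=C, head=1, tape[-1..2]=0000 (head:   ^)
Step 2: in state C at pos 1, read 0 -> (C,0)->write 0,move L,goto B. Now: state=B, head=0, tape[-1..2]=0000 (head:  ^)
Step 3: in state B at pos 0, read 0 -> (B,0)->write 1,move L,goto A. Now: state=A, head=-1, tape[-2..2]=00100 (head:  ^)
Step 4: in state A at pos -1, read 0 -> (A,0)->write 0,move R,goto C. Now: state=C, head=0, tape[-2..2]=00100 (head:   ^)
Step 5: in state C at pos 0, read 1 -> (C,1)->write 1,move R,goto C. Now: state=C, head=1, tape[-2..2]=00100 (head:    ^)
Step 6: in state C at pos 1, read 0 -> (C,0)->write 0,move L,goto B. Now: state=B, head=0, tape[-2..2]=00100 (head:   ^)
Step 7: in state B at pos 0, read 1 -> (B,1)->write 1,move R,goto A. Now: state=A, head=1, tape[-2..2]=00100 (head:    ^)
Step 8: in state A at pos 1, read 0 -> (A,0)->write 0,move R,goto C. Now: state=C, head=2, tape[-2..3]=001000 (head:     ^)
Step 9: in state C at pos 2, read 0 -> (C,0)->write 0,move L,goto B. Now: state=B, head=1, tape[-2..3]=001000 (head:    ^)

Answer: 0100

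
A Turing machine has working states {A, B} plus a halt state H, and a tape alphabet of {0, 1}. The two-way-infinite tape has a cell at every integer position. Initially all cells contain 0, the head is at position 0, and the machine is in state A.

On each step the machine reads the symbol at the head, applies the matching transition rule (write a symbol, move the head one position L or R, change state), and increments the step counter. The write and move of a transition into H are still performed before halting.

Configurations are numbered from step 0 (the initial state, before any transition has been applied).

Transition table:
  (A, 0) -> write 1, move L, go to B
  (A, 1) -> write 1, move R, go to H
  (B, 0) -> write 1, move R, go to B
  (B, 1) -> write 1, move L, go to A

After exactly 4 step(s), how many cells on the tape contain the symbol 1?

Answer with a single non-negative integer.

Step 1: in state A at pos 0, read 0 -> (A,0)->write 1,move L,goto B. Now: state=B, head=-1, tape[-2..1]=0010 (head:  ^)
Step 2: in state B at pos -1, read 0 -> (B,0)->write 1,move R,goto B. Now: state=B, head=0, tape[-2..1]=0110 (head:   ^)
Step 3: in state B at pos 0, read 1 -> (B,1)->write 1,move L,goto A. Now: state=A, head=-1, tape[-2..1]=0110 (head:  ^)
Step 4: in state A at pos -1, read 1 -> (A,1)->write 1,move R,goto H. Now: state=H, head=0, tape[-2..1]=0110 (head:   ^)
Cells containing 1 after step 4: {-1, 0} -> 2 cell(s)

Answer: 2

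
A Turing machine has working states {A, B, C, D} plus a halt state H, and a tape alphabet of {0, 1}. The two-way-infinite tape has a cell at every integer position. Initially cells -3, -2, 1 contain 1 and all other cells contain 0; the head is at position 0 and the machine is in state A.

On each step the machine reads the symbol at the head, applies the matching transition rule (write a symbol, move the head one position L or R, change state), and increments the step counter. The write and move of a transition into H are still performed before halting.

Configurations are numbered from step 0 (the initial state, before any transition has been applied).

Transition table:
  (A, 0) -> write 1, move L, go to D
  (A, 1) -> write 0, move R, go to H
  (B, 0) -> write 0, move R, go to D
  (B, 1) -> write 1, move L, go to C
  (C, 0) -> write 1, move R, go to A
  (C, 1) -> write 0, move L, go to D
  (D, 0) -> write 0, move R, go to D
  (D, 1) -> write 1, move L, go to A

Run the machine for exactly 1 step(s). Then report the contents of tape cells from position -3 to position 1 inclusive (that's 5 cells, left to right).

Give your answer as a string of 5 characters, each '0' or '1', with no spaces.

Step 1: in state A at pos 0, read 0 -> (A,0)->write 1,move L,goto D. Now: state=D, head=-1, tape[-4..2]=0110110 (head:    ^)

Answer: 11011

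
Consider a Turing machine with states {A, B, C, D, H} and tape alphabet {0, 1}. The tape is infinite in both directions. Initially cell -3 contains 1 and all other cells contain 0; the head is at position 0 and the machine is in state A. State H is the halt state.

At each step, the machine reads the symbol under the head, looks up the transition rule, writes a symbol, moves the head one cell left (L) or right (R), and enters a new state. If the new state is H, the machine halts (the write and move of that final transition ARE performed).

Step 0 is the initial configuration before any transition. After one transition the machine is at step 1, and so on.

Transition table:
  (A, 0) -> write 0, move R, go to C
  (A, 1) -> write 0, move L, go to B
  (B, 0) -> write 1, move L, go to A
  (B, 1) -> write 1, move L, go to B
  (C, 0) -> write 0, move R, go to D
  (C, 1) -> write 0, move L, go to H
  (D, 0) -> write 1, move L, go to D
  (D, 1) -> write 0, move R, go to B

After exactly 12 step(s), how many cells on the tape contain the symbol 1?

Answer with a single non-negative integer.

Answer: 5

Derivation:
Step 1: in state A at pos 0, read 0 -> (A,0)->write 0,move R,goto C. Now: state=C, head=1, tape[-4..2]=0100000 (head:      ^)
Step 2: in state C at pos 1, read 0 -> (C,0)->write 0,move R,goto D. Now: state=D, head=2, tape[-4..3]=01000000 (head:       ^)
Step 3: in state D at pos 2, read 0 -> (D,0)->write 1,move L,goto D. Now: state=D, head=1, tape[-4..3]=01000010 (head:      ^)
Step 4: in state D at pos 1, read 0 -> (D,0)->write 1,move L,goto D. Now: state=D, head=0, tape[-4..3]=01000110 (head:     ^)
Step 5: in state D at pos 0, read 0 -> (D,0)->write 1,move L,goto D. Now: state=D, head=-1, tape[-4..3]=01001110 (head:    ^)
Step 6: in state D at pos -1, read 0 -> (D,0)->write 1,move L,goto D. Now: state=D, head=-2, tape[-4..3]=01011110 (head:   ^)
Step 7: in state D at pos -2, read 0 -> (D,0)->write 1,move L,goto D. Now: state=D, head=-3, tape[-4..3]=01111110 (head:  ^)
Step 8: in state D at pos -3, read 1 -> (D,1)->write 0,move R,goto B. Now: state=B, head=-2, tape[-4..3]=00111110 (head:   ^)
Step 9: in state B at pos -2, read 1 -> (B,1)->write 1,move L,goto B. Now: state=B, head=-3, tape[-4..3]=00111110 (head:  ^)
Step 10: in state B at pos -3, read 0 -> (B,0)->write 1,move L,goto A. Now: state=A, head=-4, tape[-5..3]=001111110 (head:  ^)
Step 11: in state A at pos -4, read 0 -> (A,0)->write 0,move R,goto C. Now: state=C, head=-3, tape[-5..3]=001111110 (head:   ^)
Step 12: in state C at pos -3, read 1 -> (C,1)->write 0,move L,goto H. Now: state=H, head=-4, tape[-5..3]=000111110 (head:  ^)
Cells containing 1 after step 12: {-2, -1, 0, 1, 2} -> 5 cell(s)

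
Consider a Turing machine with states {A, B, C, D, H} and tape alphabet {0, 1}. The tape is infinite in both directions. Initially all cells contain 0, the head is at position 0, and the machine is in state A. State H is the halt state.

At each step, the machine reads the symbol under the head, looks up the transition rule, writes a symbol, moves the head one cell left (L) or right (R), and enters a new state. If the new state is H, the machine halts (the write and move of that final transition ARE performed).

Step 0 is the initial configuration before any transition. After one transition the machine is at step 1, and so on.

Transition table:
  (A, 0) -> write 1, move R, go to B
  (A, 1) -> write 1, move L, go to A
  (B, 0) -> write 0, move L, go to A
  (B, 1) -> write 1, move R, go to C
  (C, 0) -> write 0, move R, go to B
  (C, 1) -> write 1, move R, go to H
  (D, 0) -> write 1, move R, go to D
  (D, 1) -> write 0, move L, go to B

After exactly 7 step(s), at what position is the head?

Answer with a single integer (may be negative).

Answer: 1

Derivation:
Step 1: in state A at pos 0, read 0 -> (A,0)->write 1,move R,goto B. Now: state=B, head=1, tape[-1..2]=0100 (head:   ^)
Step 2: in state B at pos 1, read 0 -> (B,0)->write 0,move L,goto A. Now: state=A, head=0, tape[-1..2]=0100 (head:  ^)
Step 3: in state A at pos 0, read 1 -> (A,1)->write 1,move L,goto A. Now: state=A, head=-1, tape[-2..2]=00100 (head:  ^)
Step 4: in state A at pos -1, read 0 -> (A,0)->write 1,move R,goto B. Now: state=B, head=0, tape[-2..2]=01100 (head:   ^)
Step 5: in state B at pos 0, read 1 -> (B,1)->write 1,move R,goto C. Now: state=C, head=1, tape[-2..2]=01100 (head:    ^)
Step 6: in state C at pos 1, read 0 -> (C,0)->write 0,move R,goto B. Now: state=B, head=2, tape[-2..3]=011000 (head:     ^)
Step 7: in state B at pos 2, read 0 -> (B,0)->write 0,move L,goto A. Now: state=A, head=1, tape[-2..3]=011000 (head:    ^)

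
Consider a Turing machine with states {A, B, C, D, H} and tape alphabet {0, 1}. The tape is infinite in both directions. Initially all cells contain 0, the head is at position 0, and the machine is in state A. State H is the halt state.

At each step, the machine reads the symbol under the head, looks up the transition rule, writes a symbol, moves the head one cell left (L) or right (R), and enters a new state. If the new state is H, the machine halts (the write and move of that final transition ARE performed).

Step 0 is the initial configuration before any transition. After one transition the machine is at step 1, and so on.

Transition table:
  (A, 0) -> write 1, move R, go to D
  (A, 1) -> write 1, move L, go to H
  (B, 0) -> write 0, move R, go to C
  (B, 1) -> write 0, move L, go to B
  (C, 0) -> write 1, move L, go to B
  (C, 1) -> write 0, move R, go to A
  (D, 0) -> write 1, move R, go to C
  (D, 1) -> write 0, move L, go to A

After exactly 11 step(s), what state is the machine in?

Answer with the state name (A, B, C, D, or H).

Answer: A

Derivation:
Step 1: in state A at pos 0, read 0 -> (A,0)->write 1,move R,goto D. Now: state=D, head=1, tape[-1..2]=0100 (head:   ^)
Step 2: in state D at pos 1, read 0 -> (D,0)->write 1,move R,goto C. Now: state=C, head=2, tape[-1..3]=01100 (head:    ^)
Step 3: in state C at pos 2, read 0 -> (C,0)->write 1,move L,goto B. Now: state=B, head=1, tape[-1..3]=01110 (head:   ^)
Step 4: in state B at pos 1, read 1 -> (B,1)->write 0,move L,goto B. Now: state=B, head=0, tape[-1..3]=01010 (head:  ^)
Step 5: in state B at pos 0, read 1 -> (B,1)->write 0,move L,goto B. Now: state=B, head=-1, tape[-2..3]=000010 (head:  ^)
Step 6: in state B at pos -1, read 0 -> (B,0)->write 0,move R,goto C. Now: state=C, head=0, tape[-2..3]=000010 (head:   ^)
Step 7: in state C at pos 0, read 0 -> (C,0)->write 1,move L,goto B. Now: state=B, head=-1, tape[-2..3]=001010 (head:  ^)
Step 8: in state B at pos -1, read 0 -> (B,0)->write 0,move R,goto C. Now: state=C, head=0, tape[-2..3]=001010 (head:   ^)
Step 9: in state C at pos 0, read 1 -> (C,1)->write 0,move R,goto A. Now: state=A, head=1, tape[-2..3]=000010 (head:    ^)
Step 10: in state A at pos 1, read 0 -> (A,0)->write 1,move R,goto D. Now: state=D, head=2, tape[-2..3]=000110 (head:     ^)
Step 11: in state D at pos 2, read 1 -> (D,1)->write 0,move L,goto A. Now: state=A, head=1, tape[-2..3]=000100 (head:    ^)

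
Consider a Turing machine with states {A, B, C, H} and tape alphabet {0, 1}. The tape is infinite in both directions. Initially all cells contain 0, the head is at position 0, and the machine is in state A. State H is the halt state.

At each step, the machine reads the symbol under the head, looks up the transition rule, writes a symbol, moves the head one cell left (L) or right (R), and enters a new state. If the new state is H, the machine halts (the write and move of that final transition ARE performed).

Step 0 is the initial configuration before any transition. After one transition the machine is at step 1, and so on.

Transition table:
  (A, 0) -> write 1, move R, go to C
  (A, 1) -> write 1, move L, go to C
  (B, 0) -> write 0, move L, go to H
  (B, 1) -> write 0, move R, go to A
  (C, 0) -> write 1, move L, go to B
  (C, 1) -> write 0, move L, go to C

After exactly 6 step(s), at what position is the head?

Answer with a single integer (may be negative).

Answer: -2

Derivation:
Step 1: in state A at pos 0, read 0 -> (A,0)->write 1,move R,goto C. Now: state=C, head=1, tape[-1..2]=0100 (head:   ^)
Step 2: in state C at pos 1, read 0 -> (C,0)->write 1,move L,goto B. Now: state=B, head=0, tape[-1..2]=0110 (head:  ^)
Step 3: in state B at pos 0, read 1 -> (B,1)->write 0,move R,goto A. Now: state=A, head=1, tape[-1..2]=0010 (head:   ^)
Step 4: in state A at pos 1, read 1 -> (A,1)->write 1,move L,goto C. Now: state=C, head=0, tape[-1..2]=0010 (head:  ^)
Step 5: in state C at pos 0, read 0 -> (C,0)->write 1,move L,goto B. Now: state=B, head=-1, tape[-2..2]=00110 (head:  ^)
Step 6: in state B at pos -1, read 0 -> (B,0)->write 0,move L,goto H. Now: state=H, head=-2, tape[-3..2]=000110 (head:  ^)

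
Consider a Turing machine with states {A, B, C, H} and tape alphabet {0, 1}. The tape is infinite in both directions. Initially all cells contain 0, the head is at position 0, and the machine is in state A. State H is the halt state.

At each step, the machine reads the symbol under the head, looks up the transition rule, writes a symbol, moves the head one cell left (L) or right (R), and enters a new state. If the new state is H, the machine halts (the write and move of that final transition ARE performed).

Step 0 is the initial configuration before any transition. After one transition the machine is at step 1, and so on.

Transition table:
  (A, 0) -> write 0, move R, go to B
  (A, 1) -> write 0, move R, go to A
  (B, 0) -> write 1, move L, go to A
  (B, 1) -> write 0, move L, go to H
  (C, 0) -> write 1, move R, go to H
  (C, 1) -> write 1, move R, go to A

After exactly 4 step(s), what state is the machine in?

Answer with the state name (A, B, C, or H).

Step 1: in state A at pos 0, read 0 -> (A,0)->write 0,move R,goto B. Now: state=B, head=1, tape[-1..2]=0000 (head:   ^)
Step 2: in state B at pos 1, read 0 -> (B,0)->write 1,move L,goto A. Now: state=A, head=0, tape[-1..2]=0010 (head:  ^)
Step 3: in state A at pos 0, read 0 -> (A,0)->write 0,move R,goto B. Now: state=B, head=1, tape[-1..2]=0010 (head:   ^)
Step 4: in state B at pos 1, read 1 -> (B,1)->write 0,move L,goto H. Now: state=H, head=0, tape[-1..2]=0000 (head:  ^)

Answer: H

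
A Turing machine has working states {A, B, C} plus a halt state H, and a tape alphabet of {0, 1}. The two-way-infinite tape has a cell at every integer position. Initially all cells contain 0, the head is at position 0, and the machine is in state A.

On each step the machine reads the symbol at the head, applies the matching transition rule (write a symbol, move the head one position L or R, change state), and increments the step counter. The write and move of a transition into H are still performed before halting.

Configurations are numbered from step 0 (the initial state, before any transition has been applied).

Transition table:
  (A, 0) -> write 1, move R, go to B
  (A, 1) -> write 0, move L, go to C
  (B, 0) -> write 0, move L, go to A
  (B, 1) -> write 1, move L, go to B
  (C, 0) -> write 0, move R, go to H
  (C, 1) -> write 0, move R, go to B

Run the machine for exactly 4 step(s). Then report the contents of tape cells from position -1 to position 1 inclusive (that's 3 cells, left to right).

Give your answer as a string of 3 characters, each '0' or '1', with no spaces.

Answer: 000

Derivation:
Step 1: in state A at pos 0, read 0 -> (A,0)->write 1,move R,goto B. Now: state=B, head=1, tape[-1..2]=0100 (head:   ^)
Step 2: in state B at pos 1, read 0 -> (B,0)->write 0,move L,goto A. Now: state=A, head=0, tape[-1..2]=0100 (head:  ^)
Step 3: in state A at pos 0, read 1 -> (A,1)->write 0,move L,goto C. Now: state=C, head=-1, tape[-2..2]=00000 (head:  ^)
Step 4: in state C at pos -1, read 0 -> (C,0)->write 0,move R,goto H. Now: state=H, head=0, tape[-2..2]=00000 (head:   ^)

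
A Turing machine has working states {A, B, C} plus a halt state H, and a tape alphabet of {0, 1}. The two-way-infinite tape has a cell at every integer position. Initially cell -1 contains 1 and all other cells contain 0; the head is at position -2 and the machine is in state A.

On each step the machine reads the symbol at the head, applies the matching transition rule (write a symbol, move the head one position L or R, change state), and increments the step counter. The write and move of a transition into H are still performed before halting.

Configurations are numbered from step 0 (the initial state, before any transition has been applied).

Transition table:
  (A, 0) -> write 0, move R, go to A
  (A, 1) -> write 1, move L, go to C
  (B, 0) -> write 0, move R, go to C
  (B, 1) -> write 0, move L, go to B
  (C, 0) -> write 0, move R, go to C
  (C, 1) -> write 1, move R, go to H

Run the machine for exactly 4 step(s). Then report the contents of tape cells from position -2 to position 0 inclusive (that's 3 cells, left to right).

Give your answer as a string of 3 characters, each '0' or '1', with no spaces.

Answer: 010

Derivation:
Step 1: in state A at pos -2, read 0 -> (A,0)->write 0,move R,goto A. Now: state=A, head=-1, tape[-3..0]=0010 (head:   ^)
Step 2: in state A at pos -1, read 1 -> (A,1)->write 1,move L,goto C. Now: state=C, head=-2, tape[-3..0]=0010 (head:  ^)
Step 3: in state C at pos -2, read 0 -> (C,0)->write 0,move R,goto C. Now: state=C, head=-1, tape[-3..0]=0010 (head:   ^)
Step 4: in state C at pos -1, read 1 -> (C,1)->write 1,move R,goto H. Now: state=H, head=0, tape[-3..1]=00100 (head:    ^)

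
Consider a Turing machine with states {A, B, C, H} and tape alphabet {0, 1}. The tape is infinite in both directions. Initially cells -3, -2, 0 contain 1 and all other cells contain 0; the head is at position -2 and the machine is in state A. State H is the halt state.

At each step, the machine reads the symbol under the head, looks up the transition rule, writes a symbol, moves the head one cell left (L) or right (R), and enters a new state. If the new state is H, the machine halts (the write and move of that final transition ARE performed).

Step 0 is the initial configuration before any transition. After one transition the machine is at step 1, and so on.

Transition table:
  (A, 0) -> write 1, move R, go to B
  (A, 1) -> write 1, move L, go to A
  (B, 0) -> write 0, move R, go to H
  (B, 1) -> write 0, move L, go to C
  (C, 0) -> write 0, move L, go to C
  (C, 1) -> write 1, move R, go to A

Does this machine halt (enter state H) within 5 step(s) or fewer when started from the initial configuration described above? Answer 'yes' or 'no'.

Answer: no

Derivation:
Step 1: in state A at pos -2, read 1 -> (A,1)->write 1,move L,goto A. Now: state=A, head=-3, tape[-4..1]=011010 (head:  ^)
Step 2: in state A at pos -3, read 1 -> (A,1)->write 1,move L,goto A. Now: state=A, head=-4, tape[-5..1]=0011010 (head:  ^)
Step 3: in state A at pos -4, read 0 -> (A,0)->write 1,move R,goto B. Now: state=B, head=-3, tape[-5..1]=0111010 (head:   ^)
Step 4: in state B at pos -3, read 1 -> (B,1)->write 0,move L,goto C. Now: state=C, head=-4, tape[-5..1]=0101010 (head:  ^)
Step 5: in state C at pos -4, read 1 -> (C,1)->write 1,move R,goto A. Now: state=A, head=-3, tape[-5..1]=0101010 (head:   ^)
After 5 step(s): state = A (not H) -> not halted within 5 -> no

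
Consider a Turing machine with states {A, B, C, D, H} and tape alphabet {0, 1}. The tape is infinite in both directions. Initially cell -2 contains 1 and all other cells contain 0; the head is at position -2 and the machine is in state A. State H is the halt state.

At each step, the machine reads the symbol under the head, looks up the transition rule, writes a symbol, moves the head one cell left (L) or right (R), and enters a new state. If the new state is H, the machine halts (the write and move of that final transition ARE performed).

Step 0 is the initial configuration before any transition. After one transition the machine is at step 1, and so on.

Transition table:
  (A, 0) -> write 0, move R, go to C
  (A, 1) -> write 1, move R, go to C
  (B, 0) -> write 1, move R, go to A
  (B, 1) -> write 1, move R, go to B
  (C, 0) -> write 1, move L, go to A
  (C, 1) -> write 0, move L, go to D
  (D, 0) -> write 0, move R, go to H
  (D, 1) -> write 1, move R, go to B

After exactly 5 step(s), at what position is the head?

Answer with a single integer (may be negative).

Answer: -1

Derivation:
Step 1: in state A at pos -2, read 1 -> (A,1)->write 1,move R,goto C. Now: state=C, head=-1, tape[-3..0]=0100 (head:   ^)
Step 2: in state C at pos -1, read 0 -> (C,0)->write 1,move L,goto A. Now: state=A, head=-2, tape[-3..0]=0110 (head:  ^)
Step 3: in state A at pos -2, read 1 -> (A,1)->write 1,move R,goto C. Now: state=C, head=-1, tape[-3..0]=0110 (head:   ^)
Step 4: in state C at pos -1, read 1 -> (C,1)->write 0,move L,goto D. Now: state=D, head=-2, tape[-3..0]=0100 (head:  ^)
Step 5: in state D at pos -2, read 1 -> (D,1)->write 1,move R,goto B. Now: state=B, head=-1, tape[-3..0]=0100 (head:   ^)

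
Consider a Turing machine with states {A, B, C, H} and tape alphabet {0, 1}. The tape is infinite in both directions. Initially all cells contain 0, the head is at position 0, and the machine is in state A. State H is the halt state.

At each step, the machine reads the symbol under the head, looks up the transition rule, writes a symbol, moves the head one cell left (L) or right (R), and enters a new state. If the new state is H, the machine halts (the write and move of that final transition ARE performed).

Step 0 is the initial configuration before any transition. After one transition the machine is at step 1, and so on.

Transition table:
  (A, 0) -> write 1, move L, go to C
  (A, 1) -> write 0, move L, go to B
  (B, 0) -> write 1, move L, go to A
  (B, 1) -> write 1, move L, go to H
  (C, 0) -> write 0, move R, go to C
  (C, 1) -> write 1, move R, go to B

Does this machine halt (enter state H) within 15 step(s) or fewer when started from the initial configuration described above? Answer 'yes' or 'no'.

Step 1: in state A at pos 0, read 0 -> (A,0)->write 1,move L,goto C. Now: state=C, head=-1, tape[-2..1]=0010 (head:  ^)
Step 2: in state C at pos -1, read 0 -> (C,0)->write 0,move R,goto C. Now: state=C, head=0, tape[-2..1]=0010 (head:   ^)
Step 3: in state C at pos 0, read 1 -> (C,1)->write 1,move R,goto B. Now: state=B, head=1, tape[-2..2]=00100 (head:    ^)
Step 4: in state B at pos 1, read 0 -> (B,0)->write 1,move L,goto A. Now: state=A, head=0, tape[-2..2]=00110 (head:   ^)
Step 5: in state A at pos 0, read 1 -> (A,1)->write 0,move L,goto B. Now: state=B, head=-1, tape[-2..2]=00010 (head:  ^)
Step 6: in state B at pos -1, read 0 -> (B,0)->write 1,move L,goto A. Now: state=A, head=-2, tape[-3..2]=001010 (head:  ^)
Step 7: in state A at pos -2, read 0 -> (A,0)->write 1,move L,goto C. Now: state=C, head=-3, tape[-4..2]=0011010 (head:  ^)
Step 8: in state C at pos -3, read 0 -> (C,0)->write 0,move R,goto C. Now: state=C, head=-2, tape[-4..2]=0011010 (head:   ^)
Step 9: in state C at pos -2, read 1 -> (C,1)->write 1,move R,goto B. Now: state=B, head=-1, tape[-4..2]=0011010 (head:    ^)
Step 10: in state B at pos -1, read 1 -> (B,1)->write 1,move L,goto H. Now: state=H, head=-2, tape[-4..2]=0011010 (head:   ^)
State H reached at step 10; 10 <= 15 -> yes

Answer: yes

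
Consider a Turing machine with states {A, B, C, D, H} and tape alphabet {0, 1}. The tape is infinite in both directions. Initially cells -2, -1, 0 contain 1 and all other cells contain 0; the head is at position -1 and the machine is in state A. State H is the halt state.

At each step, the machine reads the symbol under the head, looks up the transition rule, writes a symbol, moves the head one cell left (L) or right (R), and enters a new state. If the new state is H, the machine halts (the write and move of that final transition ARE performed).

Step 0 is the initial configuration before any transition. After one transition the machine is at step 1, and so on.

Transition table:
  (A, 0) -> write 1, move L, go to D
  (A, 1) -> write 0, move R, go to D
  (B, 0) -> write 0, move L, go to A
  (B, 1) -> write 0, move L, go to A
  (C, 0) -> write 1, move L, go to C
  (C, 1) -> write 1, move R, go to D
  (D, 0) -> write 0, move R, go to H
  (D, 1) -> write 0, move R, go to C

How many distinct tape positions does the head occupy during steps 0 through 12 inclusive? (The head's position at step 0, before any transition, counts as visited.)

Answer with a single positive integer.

Answer: 5

Derivation:
Step 1: in state A at pos -1, read 1 -> (A,1)->write 0,move R,goto D. Now: state=D, head=0, tape[-3..1]=01010 (head:    ^)
Step 2: in state D at pos 0, read 1 -> (D,1)->write 0,move R,goto C. Now: state=C, head=1, tape[-3..2]=010000 (head:     ^)
Step 3: in state C at pos 1, read 0 -> (C,0)->write 1,move L,goto C. Now: state=C, head=0, tape[-3..2]=010010 (head:    ^)
Step 4: in state C at pos 0, read 0 -> (C,0)->write 1,move L,goto C. Now: state=C, head=-1, tape[-3..2]=010110 (head:   ^)
Step 5: in state C at pos -1, read 0 -> (C,0)->write 1,move L,goto C. Now: state=C, head=-2, tape[-3..2]=011110 (head:  ^)
Step 6: in state C at pos -2, read 1 -> (C,1)->write 1,move R,goto D. Now: state=D, head=-1, tape[-3..2]=011110 (head:   ^)
Step 7: in state D at pos -1, read 1 -> (D,1)->write 0,move R,goto C. Now: state=C, head=0, tape[-3..2]=010110 (head:    ^)
Step 8: in state C at pos 0, read 1 -> (C,1)->write 1,move R,goto D. Now: state=D, head=1, tape[-3..2]=010110 (head:     ^)
Step 9: in state D at pos 1, read 1 -> (D,1)->write 0,move R,goto C. Now: state=C, head=2, tape[-3..3]=0101000 (head:      ^)
Step 10: in state C at pos 2, read 0 -> (C,0)->write 1,move L,goto C. Now: state=C, head=1, tape[-3..3]=0101010 (head:     ^)
Step 11: in state C at pos 1, read 0 -> (C,0)->write 1,move L,goto C. Now: state=C, head=0, tape[-3..3]=0101110 (head:    ^)
Step 12: in state C at pos 0, read 1 -> (C,1)->write 1,move R,goto D. Now: state=D, head=1, tape[-3..3]=0101110 (head:     ^)
Head positions at steps 0..12: starting at -1, distinct positions visited = {-2, -1, 0, 1, 2} -> 5 position(s)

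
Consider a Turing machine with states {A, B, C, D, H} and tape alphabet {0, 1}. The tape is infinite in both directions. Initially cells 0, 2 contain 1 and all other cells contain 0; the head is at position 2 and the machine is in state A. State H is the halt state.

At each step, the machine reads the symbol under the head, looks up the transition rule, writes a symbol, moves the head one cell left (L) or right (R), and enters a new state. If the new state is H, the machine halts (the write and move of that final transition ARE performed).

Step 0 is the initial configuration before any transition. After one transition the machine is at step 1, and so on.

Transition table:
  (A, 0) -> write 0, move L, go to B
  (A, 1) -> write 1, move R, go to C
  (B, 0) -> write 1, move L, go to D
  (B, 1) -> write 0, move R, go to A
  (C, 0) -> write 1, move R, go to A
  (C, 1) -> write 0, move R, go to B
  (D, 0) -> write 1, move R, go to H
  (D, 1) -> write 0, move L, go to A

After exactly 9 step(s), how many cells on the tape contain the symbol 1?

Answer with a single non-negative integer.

Step 1: in state A at pos 2, read 1 -> (A,1)->write 1,move R,goto C. Now: state=C, head=3, tape[-1..4]=010100 (head:     ^)
Step 2: in state C at pos 3, read 0 -> (C,0)->write 1,move R,goto A. Now: state=A, head=4, tape[-1..5]=0101100 (head:      ^)
Step 3: in state A at pos 4, read 0 -> (A,0)->write 0,move L,goto B. Now: state=B, head=3, tape[-1..5]=0101100 (head:     ^)
Step 4: in state B at pos 3, read 1 -> (B,1)->write 0,move R,goto A. Now: state=A, head=4, tape[-1..5]=0101000 (head:      ^)
Step 5: in state A at pos 4, read 0 -> (A,0)->write 0,move L,goto B. Now: state=B, head=3, tape[-1..5]=0101000 (head:     ^)
Step 6: in state B at pos 3, read 0 -> (B,0)->write 1,move L,goto D. Now: state=D, head=2, tape[-1..5]=0101100 (head:    ^)
Step 7: in state D at pos 2, read 1 -> (D,1)->write 0,move L,goto A. Now: state=A, head=1, tape[-1..5]=0100100 (head:   ^)
Step 8: in state A at pos 1, read 0 -> (A,0)->write 0,move L,goto B. Now: state=B, head=0, tape[-1..5]=0100100 (head:  ^)
Step 9: in state B at pos 0, read 1 -> (B,1)->write 0,move R,goto A. Now: state=A, head=1, tape[-1..5]=0000100 (head:   ^)
Cells containing 1 after step 9: {3} -> 1 cell(s)

Answer: 1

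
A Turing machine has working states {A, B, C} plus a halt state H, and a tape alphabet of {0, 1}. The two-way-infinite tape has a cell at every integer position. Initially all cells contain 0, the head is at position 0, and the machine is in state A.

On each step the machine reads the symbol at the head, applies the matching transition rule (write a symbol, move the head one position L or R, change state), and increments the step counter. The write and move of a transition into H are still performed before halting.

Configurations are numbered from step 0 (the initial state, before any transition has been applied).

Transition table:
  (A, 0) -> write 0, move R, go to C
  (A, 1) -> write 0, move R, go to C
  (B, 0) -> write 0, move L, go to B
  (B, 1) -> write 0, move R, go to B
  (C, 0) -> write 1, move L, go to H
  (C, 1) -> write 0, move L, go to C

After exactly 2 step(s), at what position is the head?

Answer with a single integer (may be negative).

Answer: 0

Derivation:
Step 1: in state A at pos 0, read 0 -> (A,0)->write 0,move R,goto C. Now: state=C, head=1, tape[-1..2]=0000 (head:   ^)
Step 2: in state C at pos 1, read 0 -> (C,0)->write 1,move L,goto H. Now: state=H, head=0, tape[-1..2]=0010 (head:  ^)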